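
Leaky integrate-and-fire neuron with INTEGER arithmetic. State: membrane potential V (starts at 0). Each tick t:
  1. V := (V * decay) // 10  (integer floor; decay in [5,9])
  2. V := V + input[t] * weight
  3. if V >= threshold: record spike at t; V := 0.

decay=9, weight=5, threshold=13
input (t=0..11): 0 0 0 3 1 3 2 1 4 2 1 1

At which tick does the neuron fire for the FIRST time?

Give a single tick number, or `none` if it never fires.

Answer: 3

Derivation:
t=0: input=0 -> V=0
t=1: input=0 -> V=0
t=2: input=0 -> V=0
t=3: input=3 -> V=0 FIRE
t=4: input=1 -> V=5
t=5: input=3 -> V=0 FIRE
t=6: input=2 -> V=10
t=7: input=1 -> V=0 FIRE
t=8: input=4 -> V=0 FIRE
t=9: input=2 -> V=10
t=10: input=1 -> V=0 FIRE
t=11: input=1 -> V=5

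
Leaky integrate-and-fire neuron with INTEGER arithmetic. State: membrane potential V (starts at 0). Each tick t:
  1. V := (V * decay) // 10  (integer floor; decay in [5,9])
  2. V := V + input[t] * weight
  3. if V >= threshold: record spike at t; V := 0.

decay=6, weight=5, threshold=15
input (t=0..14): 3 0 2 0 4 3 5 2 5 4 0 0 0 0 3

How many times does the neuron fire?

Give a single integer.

Answer: 7

Derivation:
t=0: input=3 -> V=0 FIRE
t=1: input=0 -> V=0
t=2: input=2 -> V=10
t=3: input=0 -> V=6
t=4: input=4 -> V=0 FIRE
t=5: input=3 -> V=0 FIRE
t=6: input=5 -> V=0 FIRE
t=7: input=2 -> V=10
t=8: input=5 -> V=0 FIRE
t=9: input=4 -> V=0 FIRE
t=10: input=0 -> V=0
t=11: input=0 -> V=0
t=12: input=0 -> V=0
t=13: input=0 -> V=0
t=14: input=3 -> V=0 FIRE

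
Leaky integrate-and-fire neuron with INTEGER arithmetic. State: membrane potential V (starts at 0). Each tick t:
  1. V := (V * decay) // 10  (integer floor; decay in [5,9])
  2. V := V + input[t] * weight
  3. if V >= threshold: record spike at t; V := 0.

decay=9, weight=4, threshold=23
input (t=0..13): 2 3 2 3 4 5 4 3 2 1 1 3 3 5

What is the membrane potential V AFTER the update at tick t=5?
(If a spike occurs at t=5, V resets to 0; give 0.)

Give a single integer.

t=0: input=2 -> V=8
t=1: input=3 -> V=19
t=2: input=2 -> V=0 FIRE
t=3: input=3 -> V=12
t=4: input=4 -> V=0 FIRE
t=5: input=5 -> V=20
t=6: input=4 -> V=0 FIRE
t=7: input=3 -> V=12
t=8: input=2 -> V=18
t=9: input=1 -> V=20
t=10: input=1 -> V=22
t=11: input=3 -> V=0 FIRE
t=12: input=3 -> V=12
t=13: input=5 -> V=0 FIRE

Answer: 20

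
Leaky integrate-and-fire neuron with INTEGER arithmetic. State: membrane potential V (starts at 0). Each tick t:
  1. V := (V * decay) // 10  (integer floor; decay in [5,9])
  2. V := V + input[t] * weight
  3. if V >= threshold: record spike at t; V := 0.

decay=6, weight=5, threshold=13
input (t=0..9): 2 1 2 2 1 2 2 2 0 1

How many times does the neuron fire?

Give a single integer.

Answer: 3

Derivation:
t=0: input=2 -> V=10
t=1: input=1 -> V=11
t=2: input=2 -> V=0 FIRE
t=3: input=2 -> V=10
t=4: input=1 -> V=11
t=5: input=2 -> V=0 FIRE
t=6: input=2 -> V=10
t=7: input=2 -> V=0 FIRE
t=8: input=0 -> V=0
t=9: input=1 -> V=5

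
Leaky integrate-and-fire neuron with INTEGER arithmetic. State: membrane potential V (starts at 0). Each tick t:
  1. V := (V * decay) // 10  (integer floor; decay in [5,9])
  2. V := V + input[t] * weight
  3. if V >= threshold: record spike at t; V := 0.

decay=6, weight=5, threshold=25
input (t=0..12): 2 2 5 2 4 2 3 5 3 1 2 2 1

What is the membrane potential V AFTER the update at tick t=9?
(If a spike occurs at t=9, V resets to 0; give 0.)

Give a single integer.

t=0: input=2 -> V=10
t=1: input=2 -> V=16
t=2: input=5 -> V=0 FIRE
t=3: input=2 -> V=10
t=4: input=4 -> V=0 FIRE
t=5: input=2 -> V=10
t=6: input=3 -> V=21
t=7: input=5 -> V=0 FIRE
t=8: input=3 -> V=15
t=9: input=1 -> V=14
t=10: input=2 -> V=18
t=11: input=2 -> V=20
t=12: input=1 -> V=17

Answer: 14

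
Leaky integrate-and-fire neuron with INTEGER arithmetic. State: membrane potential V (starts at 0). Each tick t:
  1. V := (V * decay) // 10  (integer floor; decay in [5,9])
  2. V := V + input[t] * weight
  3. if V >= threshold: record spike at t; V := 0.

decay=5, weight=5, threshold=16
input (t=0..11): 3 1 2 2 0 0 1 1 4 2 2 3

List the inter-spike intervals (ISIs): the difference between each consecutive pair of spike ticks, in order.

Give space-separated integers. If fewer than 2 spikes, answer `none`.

t=0: input=3 -> V=15
t=1: input=1 -> V=12
t=2: input=2 -> V=0 FIRE
t=3: input=2 -> V=10
t=4: input=0 -> V=5
t=5: input=0 -> V=2
t=6: input=1 -> V=6
t=7: input=1 -> V=8
t=8: input=4 -> V=0 FIRE
t=9: input=2 -> V=10
t=10: input=2 -> V=15
t=11: input=3 -> V=0 FIRE

Answer: 6 3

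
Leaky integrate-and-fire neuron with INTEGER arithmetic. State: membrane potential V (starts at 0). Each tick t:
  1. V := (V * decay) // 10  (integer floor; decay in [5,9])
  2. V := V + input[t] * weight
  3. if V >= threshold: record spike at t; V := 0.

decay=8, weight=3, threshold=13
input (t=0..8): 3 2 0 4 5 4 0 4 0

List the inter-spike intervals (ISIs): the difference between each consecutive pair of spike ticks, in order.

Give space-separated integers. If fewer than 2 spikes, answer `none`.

Answer: 3 3

Derivation:
t=0: input=3 -> V=9
t=1: input=2 -> V=0 FIRE
t=2: input=0 -> V=0
t=3: input=4 -> V=12
t=4: input=5 -> V=0 FIRE
t=5: input=4 -> V=12
t=6: input=0 -> V=9
t=7: input=4 -> V=0 FIRE
t=8: input=0 -> V=0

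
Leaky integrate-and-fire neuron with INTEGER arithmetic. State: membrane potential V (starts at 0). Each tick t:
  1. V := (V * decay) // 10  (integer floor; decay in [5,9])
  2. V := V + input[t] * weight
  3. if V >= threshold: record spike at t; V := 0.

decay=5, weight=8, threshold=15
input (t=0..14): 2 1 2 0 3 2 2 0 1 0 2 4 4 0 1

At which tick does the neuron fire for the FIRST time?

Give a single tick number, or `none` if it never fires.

Answer: 0

Derivation:
t=0: input=2 -> V=0 FIRE
t=1: input=1 -> V=8
t=2: input=2 -> V=0 FIRE
t=3: input=0 -> V=0
t=4: input=3 -> V=0 FIRE
t=5: input=2 -> V=0 FIRE
t=6: input=2 -> V=0 FIRE
t=7: input=0 -> V=0
t=8: input=1 -> V=8
t=9: input=0 -> V=4
t=10: input=2 -> V=0 FIRE
t=11: input=4 -> V=0 FIRE
t=12: input=4 -> V=0 FIRE
t=13: input=0 -> V=0
t=14: input=1 -> V=8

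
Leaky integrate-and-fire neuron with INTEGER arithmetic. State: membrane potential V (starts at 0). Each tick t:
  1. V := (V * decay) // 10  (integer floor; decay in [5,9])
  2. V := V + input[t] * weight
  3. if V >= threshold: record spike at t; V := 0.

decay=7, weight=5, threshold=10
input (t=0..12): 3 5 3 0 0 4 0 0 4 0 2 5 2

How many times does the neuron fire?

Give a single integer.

t=0: input=3 -> V=0 FIRE
t=1: input=5 -> V=0 FIRE
t=2: input=3 -> V=0 FIRE
t=3: input=0 -> V=0
t=4: input=0 -> V=0
t=5: input=4 -> V=0 FIRE
t=6: input=0 -> V=0
t=7: input=0 -> V=0
t=8: input=4 -> V=0 FIRE
t=9: input=0 -> V=0
t=10: input=2 -> V=0 FIRE
t=11: input=5 -> V=0 FIRE
t=12: input=2 -> V=0 FIRE

Answer: 8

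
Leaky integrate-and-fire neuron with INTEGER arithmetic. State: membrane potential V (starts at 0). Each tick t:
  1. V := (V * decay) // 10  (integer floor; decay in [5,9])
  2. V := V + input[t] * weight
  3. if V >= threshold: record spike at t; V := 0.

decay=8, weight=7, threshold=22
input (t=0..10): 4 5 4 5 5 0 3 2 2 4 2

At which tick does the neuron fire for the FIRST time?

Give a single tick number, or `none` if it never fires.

t=0: input=4 -> V=0 FIRE
t=1: input=5 -> V=0 FIRE
t=2: input=4 -> V=0 FIRE
t=3: input=5 -> V=0 FIRE
t=4: input=5 -> V=0 FIRE
t=5: input=0 -> V=0
t=6: input=3 -> V=21
t=7: input=2 -> V=0 FIRE
t=8: input=2 -> V=14
t=9: input=4 -> V=0 FIRE
t=10: input=2 -> V=14

Answer: 0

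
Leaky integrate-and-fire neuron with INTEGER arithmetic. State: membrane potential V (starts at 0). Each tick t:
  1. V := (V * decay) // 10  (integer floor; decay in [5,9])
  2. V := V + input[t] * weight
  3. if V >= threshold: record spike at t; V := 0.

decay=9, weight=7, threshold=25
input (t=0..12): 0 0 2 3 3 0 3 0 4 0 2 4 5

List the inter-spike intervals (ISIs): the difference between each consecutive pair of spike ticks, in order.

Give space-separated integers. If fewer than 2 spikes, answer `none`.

Answer: 3 2 3 1

Derivation:
t=0: input=0 -> V=0
t=1: input=0 -> V=0
t=2: input=2 -> V=14
t=3: input=3 -> V=0 FIRE
t=4: input=3 -> V=21
t=5: input=0 -> V=18
t=6: input=3 -> V=0 FIRE
t=7: input=0 -> V=0
t=8: input=4 -> V=0 FIRE
t=9: input=0 -> V=0
t=10: input=2 -> V=14
t=11: input=4 -> V=0 FIRE
t=12: input=5 -> V=0 FIRE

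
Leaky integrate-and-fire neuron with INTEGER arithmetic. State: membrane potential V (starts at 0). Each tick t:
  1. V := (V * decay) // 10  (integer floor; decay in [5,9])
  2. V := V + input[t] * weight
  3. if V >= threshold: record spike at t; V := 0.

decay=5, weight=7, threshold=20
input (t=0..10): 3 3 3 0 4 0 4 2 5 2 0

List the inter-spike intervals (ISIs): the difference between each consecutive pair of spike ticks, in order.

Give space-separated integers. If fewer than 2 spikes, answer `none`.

Answer: 1 1 2 2 2

Derivation:
t=0: input=3 -> V=0 FIRE
t=1: input=3 -> V=0 FIRE
t=2: input=3 -> V=0 FIRE
t=3: input=0 -> V=0
t=4: input=4 -> V=0 FIRE
t=5: input=0 -> V=0
t=6: input=4 -> V=0 FIRE
t=7: input=2 -> V=14
t=8: input=5 -> V=0 FIRE
t=9: input=2 -> V=14
t=10: input=0 -> V=7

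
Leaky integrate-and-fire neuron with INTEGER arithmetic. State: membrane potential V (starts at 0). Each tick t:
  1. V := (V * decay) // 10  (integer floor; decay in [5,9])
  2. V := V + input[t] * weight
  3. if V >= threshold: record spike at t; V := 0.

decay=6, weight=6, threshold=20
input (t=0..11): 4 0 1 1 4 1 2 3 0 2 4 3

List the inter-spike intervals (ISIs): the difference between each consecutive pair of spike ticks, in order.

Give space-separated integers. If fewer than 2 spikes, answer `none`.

t=0: input=4 -> V=0 FIRE
t=1: input=0 -> V=0
t=2: input=1 -> V=6
t=3: input=1 -> V=9
t=4: input=4 -> V=0 FIRE
t=5: input=1 -> V=6
t=6: input=2 -> V=15
t=7: input=3 -> V=0 FIRE
t=8: input=0 -> V=0
t=9: input=2 -> V=12
t=10: input=4 -> V=0 FIRE
t=11: input=3 -> V=18

Answer: 4 3 3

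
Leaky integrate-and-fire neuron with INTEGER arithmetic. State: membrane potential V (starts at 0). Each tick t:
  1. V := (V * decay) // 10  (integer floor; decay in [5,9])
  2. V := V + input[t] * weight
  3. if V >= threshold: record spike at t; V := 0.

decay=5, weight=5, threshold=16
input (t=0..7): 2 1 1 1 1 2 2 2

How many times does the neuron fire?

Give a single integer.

Answer: 1

Derivation:
t=0: input=2 -> V=10
t=1: input=1 -> V=10
t=2: input=1 -> V=10
t=3: input=1 -> V=10
t=4: input=1 -> V=10
t=5: input=2 -> V=15
t=6: input=2 -> V=0 FIRE
t=7: input=2 -> V=10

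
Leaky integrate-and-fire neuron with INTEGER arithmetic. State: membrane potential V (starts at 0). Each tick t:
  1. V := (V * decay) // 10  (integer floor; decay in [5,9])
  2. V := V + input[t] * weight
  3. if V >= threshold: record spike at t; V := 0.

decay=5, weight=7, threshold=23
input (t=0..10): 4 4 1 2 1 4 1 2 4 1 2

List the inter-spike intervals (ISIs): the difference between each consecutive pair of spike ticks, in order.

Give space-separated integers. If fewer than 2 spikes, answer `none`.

Answer: 1 4 3

Derivation:
t=0: input=4 -> V=0 FIRE
t=1: input=4 -> V=0 FIRE
t=2: input=1 -> V=7
t=3: input=2 -> V=17
t=4: input=1 -> V=15
t=5: input=4 -> V=0 FIRE
t=6: input=1 -> V=7
t=7: input=2 -> V=17
t=8: input=4 -> V=0 FIRE
t=9: input=1 -> V=7
t=10: input=2 -> V=17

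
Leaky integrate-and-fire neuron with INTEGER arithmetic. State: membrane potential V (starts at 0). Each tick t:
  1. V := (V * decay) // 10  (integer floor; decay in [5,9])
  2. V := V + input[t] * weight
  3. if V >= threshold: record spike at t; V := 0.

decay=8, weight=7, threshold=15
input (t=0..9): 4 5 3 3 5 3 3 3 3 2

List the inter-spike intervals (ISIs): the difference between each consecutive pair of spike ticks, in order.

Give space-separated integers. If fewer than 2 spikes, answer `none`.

t=0: input=4 -> V=0 FIRE
t=1: input=5 -> V=0 FIRE
t=2: input=3 -> V=0 FIRE
t=3: input=3 -> V=0 FIRE
t=4: input=5 -> V=0 FIRE
t=5: input=3 -> V=0 FIRE
t=6: input=3 -> V=0 FIRE
t=7: input=3 -> V=0 FIRE
t=8: input=3 -> V=0 FIRE
t=9: input=2 -> V=14

Answer: 1 1 1 1 1 1 1 1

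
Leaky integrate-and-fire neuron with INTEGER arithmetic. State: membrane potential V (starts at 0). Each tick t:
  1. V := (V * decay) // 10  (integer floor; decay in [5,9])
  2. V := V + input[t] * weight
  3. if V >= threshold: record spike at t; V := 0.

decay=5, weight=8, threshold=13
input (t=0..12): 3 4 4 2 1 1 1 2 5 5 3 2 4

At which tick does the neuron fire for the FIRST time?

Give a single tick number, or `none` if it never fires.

Answer: 0

Derivation:
t=0: input=3 -> V=0 FIRE
t=1: input=4 -> V=0 FIRE
t=2: input=4 -> V=0 FIRE
t=3: input=2 -> V=0 FIRE
t=4: input=1 -> V=8
t=5: input=1 -> V=12
t=6: input=1 -> V=0 FIRE
t=7: input=2 -> V=0 FIRE
t=8: input=5 -> V=0 FIRE
t=9: input=5 -> V=0 FIRE
t=10: input=3 -> V=0 FIRE
t=11: input=2 -> V=0 FIRE
t=12: input=4 -> V=0 FIRE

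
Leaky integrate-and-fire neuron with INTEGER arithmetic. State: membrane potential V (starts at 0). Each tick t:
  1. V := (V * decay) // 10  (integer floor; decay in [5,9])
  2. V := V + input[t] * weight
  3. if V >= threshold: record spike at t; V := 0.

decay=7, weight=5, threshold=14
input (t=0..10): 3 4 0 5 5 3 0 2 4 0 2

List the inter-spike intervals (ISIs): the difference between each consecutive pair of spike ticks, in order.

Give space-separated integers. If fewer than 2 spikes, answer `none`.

Answer: 1 2 1 1 3

Derivation:
t=0: input=3 -> V=0 FIRE
t=1: input=4 -> V=0 FIRE
t=2: input=0 -> V=0
t=3: input=5 -> V=0 FIRE
t=4: input=5 -> V=0 FIRE
t=5: input=3 -> V=0 FIRE
t=6: input=0 -> V=0
t=7: input=2 -> V=10
t=8: input=4 -> V=0 FIRE
t=9: input=0 -> V=0
t=10: input=2 -> V=10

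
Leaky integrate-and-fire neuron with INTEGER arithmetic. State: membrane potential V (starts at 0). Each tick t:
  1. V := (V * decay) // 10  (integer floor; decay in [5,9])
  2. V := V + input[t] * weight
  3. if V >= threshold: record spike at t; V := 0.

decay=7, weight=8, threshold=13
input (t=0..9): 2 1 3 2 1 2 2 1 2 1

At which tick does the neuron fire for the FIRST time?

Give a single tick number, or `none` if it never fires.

t=0: input=2 -> V=0 FIRE
t=1: input=1 -> V=8
t=2: input=3 -> V=0 FIRE
t=3: input=2 -> V=0 FIRE
t=4: input=1 -> V=8
t=5: input=2 -> V=0 FIRE
t=6: input=2 -> V=0 FIRE
t=7: input=1 -> V=8
t=8: input=2 -> V=0 FIRE
t=9: input=1 -> V=8

Answer: 0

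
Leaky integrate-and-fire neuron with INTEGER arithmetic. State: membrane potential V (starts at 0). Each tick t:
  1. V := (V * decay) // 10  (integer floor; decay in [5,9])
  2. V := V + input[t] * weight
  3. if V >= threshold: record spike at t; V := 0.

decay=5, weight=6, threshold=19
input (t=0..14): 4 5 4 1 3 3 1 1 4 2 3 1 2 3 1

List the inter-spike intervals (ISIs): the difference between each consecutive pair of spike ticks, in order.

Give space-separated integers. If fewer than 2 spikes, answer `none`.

t=0: input=4 -> V=0 FIRE
t=1: input=5 -> V=0 FIRE
t=2: input=4 -> V=0 FIRE
t=3: input=1 -> V=6
t=4: input=3 -> V=0 FIRE
t=5: input=3 -> V=18
t=6: input=1 -> V=15
t=7: input=1 -> V=13
t=8: input=4 -> V=0 FIRE
t=9: input=2 -> V=12
t=10: input=3 -> V=0 FIRE
t=11: input=1 -> V=6
t=12: input=2 -> V=15
t=13: input=3 -> V=0 FIRE
t=14: input=1 -> V=6

Answer: 1 1 2 4 2 3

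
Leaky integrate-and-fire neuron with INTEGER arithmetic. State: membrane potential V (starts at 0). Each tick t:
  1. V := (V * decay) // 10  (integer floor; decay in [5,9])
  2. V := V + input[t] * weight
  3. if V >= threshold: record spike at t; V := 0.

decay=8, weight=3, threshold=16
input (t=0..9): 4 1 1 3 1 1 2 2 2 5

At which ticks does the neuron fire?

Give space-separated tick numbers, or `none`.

t=0: input=4 -> V=12
t=1: input=1 -> V=12
t=2: input=1 -> V=12
t=3: input=3 -> V=0 FIRE
t=4: input=1 -> V=3
t=5: input=1 -> V=5
t=6: input=2 -> V=10
t=7: input=2 -> V=14
t=8: input=2 -> V=0 FIRE
t=9: input=5 -> V=15

Answer: 3 8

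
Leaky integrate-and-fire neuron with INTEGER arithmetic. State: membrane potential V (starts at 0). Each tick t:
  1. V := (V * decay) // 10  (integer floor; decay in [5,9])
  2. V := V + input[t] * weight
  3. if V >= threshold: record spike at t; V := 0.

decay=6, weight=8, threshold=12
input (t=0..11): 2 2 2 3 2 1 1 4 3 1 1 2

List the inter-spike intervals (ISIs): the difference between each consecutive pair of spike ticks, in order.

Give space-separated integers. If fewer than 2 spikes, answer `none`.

Answer: 1 1 1 1 2 1 1 2 1

Derivation:
t=0: input=2 -> V=0 FIRE
t=1: input=2 -> V=0 FIRE
t=2: input=2 -> V=0 FIRE
t=3: input=3 -> V=0 FIRE
t=4: input=2 -> V=0 FIRE
t=5: input=1 -> V=8
t=6: input=1 -> V=0 FIRE
t=7: input=4 -> V=0 FIRE
t=8: input=3 -> V=0 FIRE
t=9: input=1 -> V=8
t=10: input=1 -> V=0 FIRE
t=11: input=2 -> V=0 FIRE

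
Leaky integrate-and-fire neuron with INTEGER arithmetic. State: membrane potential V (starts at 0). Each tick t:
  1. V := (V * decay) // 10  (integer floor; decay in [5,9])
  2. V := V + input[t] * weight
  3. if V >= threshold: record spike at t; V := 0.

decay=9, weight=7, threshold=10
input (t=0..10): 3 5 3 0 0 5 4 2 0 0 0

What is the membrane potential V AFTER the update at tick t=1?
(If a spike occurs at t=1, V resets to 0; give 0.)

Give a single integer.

Answer: 0

Derivation:
t=0: input=3 -> V=0 FIRE
t=1: input=5 -> V=0 FIRE
t=2: input=3 -> V=0 FIRE
t=3: input=0 -> V=0
t=4: input=0 -> V=0
t=5: input=5 -> V=0 FIRE
t=6: input=4 -> V=0 FIRE
t=7: input=2 -> V=0 FIRE
t=8: input=0 -> V=0
t=9: input=0 -> V=0
t=10: input=0 -> V=0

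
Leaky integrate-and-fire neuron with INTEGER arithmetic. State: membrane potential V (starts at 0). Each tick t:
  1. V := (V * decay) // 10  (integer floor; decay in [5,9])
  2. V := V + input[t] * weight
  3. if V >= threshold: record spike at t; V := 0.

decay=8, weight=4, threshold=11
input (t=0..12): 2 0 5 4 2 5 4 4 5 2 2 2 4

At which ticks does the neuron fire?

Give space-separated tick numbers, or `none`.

t=0: input=2 -> V=8
t=1: input=0 -> V=6
t=2: input=5 -> V=0 FIRE
t=3: input=4 -> V=0 FIRE
t=4: input=2 -> V=8
t=5: input=5 -> V=0 FIRE
t=6: input=4 -> V=0 FIRE
t=7: input=4 -> V=0 FIRE
t=8: input=5 -> V=0 FIRE
t=9: input=2 -> V=8
t=10: input=2 -> V=0 FIRE
t=11: input=2 -> V=8
t=12: input=4 -> V=0 FIRE

Answer: 2 3 5 6 7 8 10 12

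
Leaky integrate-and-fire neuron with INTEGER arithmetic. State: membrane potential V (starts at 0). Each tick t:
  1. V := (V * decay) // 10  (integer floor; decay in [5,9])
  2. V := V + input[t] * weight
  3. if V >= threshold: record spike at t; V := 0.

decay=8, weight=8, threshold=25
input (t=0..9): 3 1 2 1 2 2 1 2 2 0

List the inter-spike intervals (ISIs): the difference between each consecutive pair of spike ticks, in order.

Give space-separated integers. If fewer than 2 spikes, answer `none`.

Answer: 3 3

Derivation:
t=0: input=3 -> V=24
t=1: input=1 -> V=0 FIRE
t=2: input=2 -> V=16
t=3: input=1 -> V=20
t=4: input=2 -> V=0 FIRE
t=5: input=2 -> V=16
t=6: input=1 -> V=20
t=7: input=2 -> V=0 FIRE
t=8: input=2 -> V=16
t=9: input=0 -> V=12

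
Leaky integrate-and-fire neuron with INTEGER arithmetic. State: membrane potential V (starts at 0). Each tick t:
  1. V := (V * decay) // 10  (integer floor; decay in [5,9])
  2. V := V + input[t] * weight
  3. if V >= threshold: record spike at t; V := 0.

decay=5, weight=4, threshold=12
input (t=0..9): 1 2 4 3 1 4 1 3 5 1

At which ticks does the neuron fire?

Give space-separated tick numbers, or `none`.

t=0: input=1 -> V=4
t=1: input=2 -> V=10
t=2: input=4 -> V=0 FIRE
t=3: input=3 -> V=0 FIRE
t=4: input=1 -> V=4
t=5: input=4 -> V=0 FIRE
t=6: input=1 -> V=4
t=7: input=3 -> V=0 FIRE
t=8: input=5 -> V=0 FIRE
t=9: input=1 -> V=4

Answer: 2 3 5 7 8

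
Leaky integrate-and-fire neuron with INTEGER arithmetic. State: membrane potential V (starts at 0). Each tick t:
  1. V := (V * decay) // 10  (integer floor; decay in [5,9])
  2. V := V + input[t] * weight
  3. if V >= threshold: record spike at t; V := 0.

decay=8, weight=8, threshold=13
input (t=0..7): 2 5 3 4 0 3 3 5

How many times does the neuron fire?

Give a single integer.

Answer: 7

Derivation:
t=0: input=2 -> V=0 FIRE
t=1: input=5 -> V=0 FIRE
t=2: input=3 -> V=0 FIRE
t=3: input=4 -> V=0 FIRE
t=4: input=0 -> V=0
t=5: input=3 -> V=0 FIRE
t=6: input=3 -> V=0 FIRE
t=7: input=5 -> V=0 FIRE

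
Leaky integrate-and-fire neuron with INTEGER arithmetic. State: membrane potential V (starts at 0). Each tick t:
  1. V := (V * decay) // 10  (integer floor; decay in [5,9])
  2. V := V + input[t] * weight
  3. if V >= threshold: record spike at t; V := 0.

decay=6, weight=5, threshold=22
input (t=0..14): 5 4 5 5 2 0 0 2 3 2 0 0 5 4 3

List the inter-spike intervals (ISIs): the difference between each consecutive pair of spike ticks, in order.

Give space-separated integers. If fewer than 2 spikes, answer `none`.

Answer: 2 1 6 3 2

Derivation:
t=0: input=5 -> V=0 FIRE
t=1: input=4 -> V=20
t=2: input=5 -> V=0 FIRE
t=3: input=5 -> V=0 FIRE
t=4: input=2 -> V=10
t=5: input=0 -> V=6
t=6: input=0 -> V=3
t=7: input=2 -> V=11
t=8: input=3 -> V=21
t=9: input=2 -> V=0 FIRE
t=10: input=0 -> V=0
t=11: input=0 -> V=0
t=12: input=5 -> V=0 FIRE
t=13: input=4 -> V=20
t=14: input=3 -> V=0 FIRE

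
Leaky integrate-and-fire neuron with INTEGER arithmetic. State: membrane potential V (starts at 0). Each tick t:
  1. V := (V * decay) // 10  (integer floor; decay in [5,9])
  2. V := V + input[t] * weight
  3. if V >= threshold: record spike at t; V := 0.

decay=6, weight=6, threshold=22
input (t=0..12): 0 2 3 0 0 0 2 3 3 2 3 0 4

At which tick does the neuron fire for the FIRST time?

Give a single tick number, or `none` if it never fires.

Answer: 2

Derivation:
t=0: input=0 -> V=0
t=1: input=2 -> V=12
t=2: input=3 -> V=0 FIRE
t=3: input=0 -> V=0
t=4: input=0 -> V=0
t=5: input=0 -> V=0
t=6: input=2 -> V=12
t=7: input=3 -> V=0 FIRE
t=8: input=3 -> V=18
t=9: input=2 -> V=0 FIRE
t=10: input=3 -> V=18
t=11: input=0 -> V=10
t=12: input=4 -> V=0 FIRE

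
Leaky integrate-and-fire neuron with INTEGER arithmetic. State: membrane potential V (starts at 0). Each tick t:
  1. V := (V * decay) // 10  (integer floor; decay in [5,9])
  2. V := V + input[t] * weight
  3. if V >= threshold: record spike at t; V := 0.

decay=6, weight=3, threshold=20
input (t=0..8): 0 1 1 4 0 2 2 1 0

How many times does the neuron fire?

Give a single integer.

Answer: 0

Derivation:
t=0: input=0 -> V=0
t=1: input=1 -> V=3
t=2: input=1 -> V=4
t=3: input=4 -> V=14
t=4: input=0 -> V=8
t=5: input=2 -> V=10
t=6: input=2 -> V=12
t=7: input=1 -> V=10
t=8: input=0 -> V=6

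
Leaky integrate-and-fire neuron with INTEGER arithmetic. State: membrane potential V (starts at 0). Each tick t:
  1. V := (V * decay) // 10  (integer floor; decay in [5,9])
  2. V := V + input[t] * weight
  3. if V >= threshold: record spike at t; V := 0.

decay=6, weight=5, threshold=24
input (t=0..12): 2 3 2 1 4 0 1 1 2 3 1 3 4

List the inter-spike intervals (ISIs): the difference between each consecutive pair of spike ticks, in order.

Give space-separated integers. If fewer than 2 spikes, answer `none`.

t=0: input=2 -> V=10
t=1: input=3 -> V=21
t=2: input=2 -> V=22
t=3: input=1 -> V=18
t=4: input=4 -> V=0 FIRE
t=5: input=0 -> V=0
t=6: input=1 -> V=5
t=7: input=1 -> V=8
t=8: input=2 -> V=14
t=9: input=3 -> V=23
t=10: input=1 -> V=18
t=11: input=3 -> V=0 FIRE
t=12: input=4 -> V=20

Answer: 7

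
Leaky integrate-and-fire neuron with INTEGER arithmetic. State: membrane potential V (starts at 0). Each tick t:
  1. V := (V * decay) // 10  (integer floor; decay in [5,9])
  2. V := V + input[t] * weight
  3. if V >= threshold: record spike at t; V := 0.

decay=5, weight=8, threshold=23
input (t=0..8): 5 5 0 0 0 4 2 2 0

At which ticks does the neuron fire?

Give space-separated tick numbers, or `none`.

t=0: input=5 -> V=0 FIRE
t=1: input=5 -> V=0 FIRE
t=2: input=0 -> V=0
t=3: input=0 -> V=0
t=4: input=0 -> V=0
t=5: input=4 -> V=0 FIRE
t=6: input=2 -> V=16
t=7: input=2 -> V=0 FIRE
t=8: input=0 -> V=0

Answer: 0 1 5 7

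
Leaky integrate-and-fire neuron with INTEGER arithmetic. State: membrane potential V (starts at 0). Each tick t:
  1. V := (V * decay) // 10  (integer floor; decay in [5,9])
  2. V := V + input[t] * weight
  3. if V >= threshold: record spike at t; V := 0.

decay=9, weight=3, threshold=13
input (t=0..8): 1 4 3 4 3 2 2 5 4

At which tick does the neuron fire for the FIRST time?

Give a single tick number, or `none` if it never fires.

t=0: input=1 -> V=3
t=1: input=4 -> V=0 FIRE
t=2: input=3 -> V=9
t=3: input=4 -> V=0 FIRE
t=4: input=3 -> V=9
t=5: input=2 -> V=0 FIRE
t=6: input=2 -> V=6
t=7: input=5 -> V=0 FIRE
t=8: input=4 -> V=12

Answer: 1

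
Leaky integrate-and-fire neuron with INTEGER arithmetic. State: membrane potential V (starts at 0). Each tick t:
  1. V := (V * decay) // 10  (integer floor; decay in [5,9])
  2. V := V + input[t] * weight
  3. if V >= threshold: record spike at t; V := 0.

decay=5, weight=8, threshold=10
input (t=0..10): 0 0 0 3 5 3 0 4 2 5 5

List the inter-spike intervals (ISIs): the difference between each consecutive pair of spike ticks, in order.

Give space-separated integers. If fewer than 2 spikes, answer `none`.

t=0: input=0 -> V=0
t=1: input=0 -> V=0
t=2: input=0 -> V=0
t=3: input=3 -> V=0 FIRE
t=4: input=5 -> V=0 FIRE
t=5: input=3 -> V=0 FIRE
t=6: input=0 -> V=0
t=7: input=4 -> V=0 FIRE
t=8: input=2 -> V=0 FIRE
t=9: input=5 -> V=0 FIRE
t=10: input=5 -> V=0 FIRE

Answer: 1 1 2 1 1 1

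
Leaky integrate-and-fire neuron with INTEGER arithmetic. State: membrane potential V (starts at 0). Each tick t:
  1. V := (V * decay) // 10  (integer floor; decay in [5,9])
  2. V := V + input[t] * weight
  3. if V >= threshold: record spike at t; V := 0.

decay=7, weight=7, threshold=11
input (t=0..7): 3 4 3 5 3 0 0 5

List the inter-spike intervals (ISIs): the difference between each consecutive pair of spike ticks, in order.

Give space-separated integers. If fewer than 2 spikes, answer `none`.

Answer: 1 1 1 1 3

Derivation:
t=0: input=3 -> V=0 FIRE
t=1: input=4 -> V=0 FIRE
t=2: input=3 -> V=0 FIRE
t=3: input=5 -> V=0 FIRE
t=4: input=3 -> V=0 FIRE
t=5: input=0 -> V=0
t=6: input=0 -> V=0
t=7: input=5 -> V=0 FIRE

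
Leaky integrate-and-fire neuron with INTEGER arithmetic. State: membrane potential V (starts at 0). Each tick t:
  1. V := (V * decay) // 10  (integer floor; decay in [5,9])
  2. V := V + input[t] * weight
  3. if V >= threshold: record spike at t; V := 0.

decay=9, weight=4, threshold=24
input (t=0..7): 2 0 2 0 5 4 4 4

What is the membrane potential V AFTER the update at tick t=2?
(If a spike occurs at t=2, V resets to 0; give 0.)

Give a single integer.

Answer: 14

Derivation:
t=0: input=2 -> V=8
t=1: input=0 -> V=7
t=2: input=2 -> V=14
t=3: input=0 -> V=12
t=4: input=5 -> V=0 FIRE
t=5: input=4 -> V=16
t=6: input=4 -> V=0 FIRE
t=7: input=4 -> V=16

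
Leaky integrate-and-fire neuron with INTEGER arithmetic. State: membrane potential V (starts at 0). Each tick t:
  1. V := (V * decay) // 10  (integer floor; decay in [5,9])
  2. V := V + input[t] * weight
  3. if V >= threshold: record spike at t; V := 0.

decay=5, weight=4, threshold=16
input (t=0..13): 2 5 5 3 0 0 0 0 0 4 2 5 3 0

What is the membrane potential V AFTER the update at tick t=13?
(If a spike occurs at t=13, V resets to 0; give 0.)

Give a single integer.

t=0: input=2 -> V=8
t=1: input=5 -> V=0 FIRE
t=2: input=5 -> V=0 FIRE
t=3: input=3 -> V=12
t=4: input=0 -> V=6
t=5: input=0 -> V=3
t=6: input=0 -> V=1
t=7: input=0 -> V=0
t=8: input=0 -> V=0
t=9: input=4 -> V=0 FIRE
t=10: input=2 -> V=8
t=11: input=5 -> V=0 FIRE
t=12: input=3 -> V=12
t=13: input=0 -> V=6

Answer: 6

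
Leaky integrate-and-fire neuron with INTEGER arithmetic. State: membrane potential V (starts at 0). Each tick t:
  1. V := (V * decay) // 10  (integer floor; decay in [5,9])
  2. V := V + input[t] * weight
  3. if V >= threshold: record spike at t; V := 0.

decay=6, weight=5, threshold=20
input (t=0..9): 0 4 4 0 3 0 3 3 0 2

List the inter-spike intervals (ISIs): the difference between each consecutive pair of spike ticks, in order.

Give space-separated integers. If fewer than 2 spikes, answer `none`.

t=0: input=0 -> V=0
t=1: input=4 -> V=0 FIRE
t=2: input=4 -> V=0 FIRE
t=3: input=0 -> V=0
t=4: input=3 -> V=15
t=5: input=0 -> V=9
t=6: input=3 -> V=0 FIRE
t=7: input=3 -> V=15
t=8: input=0 -> V=9
t=9: input=2 -> V=15

Answer: 1 4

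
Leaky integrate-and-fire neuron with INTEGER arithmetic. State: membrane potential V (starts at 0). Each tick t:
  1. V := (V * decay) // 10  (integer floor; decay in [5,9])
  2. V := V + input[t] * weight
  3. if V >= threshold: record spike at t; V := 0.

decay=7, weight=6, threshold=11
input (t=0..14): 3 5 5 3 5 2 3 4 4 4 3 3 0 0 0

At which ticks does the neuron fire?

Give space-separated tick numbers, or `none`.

t=0: input=3 -> V=0 FIRE
t=1: input=5 -> V=0 FIRE
t=2: input=5 -> V=0 FIRE
t=3: input=3 -> V=0 FIRE
t=4: input=5 -> V=0 FIRE
t=5: input=2 -> V=0 FIRE
t=6: input=3 -> V=0 FIRE
t=7: input=4 -> V=0 FIRE
t=8: input=4 -> V=0 FIRE
t=9: input=4 -> V=0 FIRE
t=10: input=3 -> V=0 FIRE
t=11: input=3 -> V=0 FIRE
t=12: input=0 -> V=0
t=13: input=0 -> V=0
t=14: input=0 -> V=0

Answer: 0 1 2 3 4 5 6 7 8 9 10 11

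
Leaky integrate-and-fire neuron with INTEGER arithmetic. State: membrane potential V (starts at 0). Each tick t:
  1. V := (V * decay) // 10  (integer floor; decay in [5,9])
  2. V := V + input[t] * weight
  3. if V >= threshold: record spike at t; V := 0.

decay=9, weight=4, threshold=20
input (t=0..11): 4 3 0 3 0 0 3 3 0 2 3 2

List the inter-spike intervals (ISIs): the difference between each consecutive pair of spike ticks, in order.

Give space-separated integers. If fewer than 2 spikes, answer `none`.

Answer: 5 4

Derivation:
t=0: input=4 -> V=16
t=1: input=3 -> V=0 FIRE
t=2: input=0 -> V=0
t=3: input=3 -> V=12
t=4: input=0 -> V=10
t=5: input=0 -> V=9
t=6: input=3 -> V=0 FIRE
t=7: input=3 -> V=12
t=8: input=0 -> V=10
t=9: input=2 -> V=17
t=10: input=3 -> V=0 FIRE
t=11: input=2 -> V=8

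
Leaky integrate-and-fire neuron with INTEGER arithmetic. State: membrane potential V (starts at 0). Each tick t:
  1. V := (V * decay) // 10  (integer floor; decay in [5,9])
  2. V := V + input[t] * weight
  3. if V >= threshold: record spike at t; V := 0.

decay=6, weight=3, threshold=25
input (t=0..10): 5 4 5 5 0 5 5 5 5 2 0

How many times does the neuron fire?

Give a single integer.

t=0: input=5 -> V=15
t=1: input=4 -> V=21
t=2: input=5 -> V=0 FIRE
t=3: input=5 -> V=15
t=4: input=0 -> V=9
t=5: input=5 -> V=20
t=6: input=5 -> V=0 FIRE
t=7: input=5 -> V=15
t=8: input=5 -> V=24
t=9: input=2 -> V=20
t=10: input=0 -> V=12

Answer: 2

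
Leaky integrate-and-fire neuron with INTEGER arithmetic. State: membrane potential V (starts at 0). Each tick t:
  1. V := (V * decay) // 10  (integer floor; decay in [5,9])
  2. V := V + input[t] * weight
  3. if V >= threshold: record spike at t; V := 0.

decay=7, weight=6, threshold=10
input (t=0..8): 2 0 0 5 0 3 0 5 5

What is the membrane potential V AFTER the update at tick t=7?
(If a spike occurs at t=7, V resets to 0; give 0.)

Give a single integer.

t=0: input=2 -> V=0 FIRE
t=1: input=0 -> V=0
t=2: input=0 -> V=0
t=3: input=5 -> V=0 FIRE
t=4: input=0 -> V=0
t=5: input=3 -> V=0 FIRE
t=6: input=0 -> V=0
t=7: input=5 -> V=0 FIRE
t=8: input=5 -> V=0 FIRE

Answer: 0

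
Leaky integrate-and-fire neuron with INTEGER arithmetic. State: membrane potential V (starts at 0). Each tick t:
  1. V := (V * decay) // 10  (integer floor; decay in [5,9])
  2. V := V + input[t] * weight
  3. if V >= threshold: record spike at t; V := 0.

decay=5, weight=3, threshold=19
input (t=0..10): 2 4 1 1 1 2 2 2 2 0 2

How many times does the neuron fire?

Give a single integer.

t=0: input=2 -> V=6
t=1: input=4 -> V=15
t=2: input=1 -> V=10
t=3: input=1 -> V=8
t=4: input=1 -> V=7
t=5: input=2 -> V=9
t=6: input=2 -> V=10
t=7: input=2 -> V=11
t=8: input=2 -> V=11
t=9: input=0 -> V=5
t=10: input=2 -> V=8

Answer: 0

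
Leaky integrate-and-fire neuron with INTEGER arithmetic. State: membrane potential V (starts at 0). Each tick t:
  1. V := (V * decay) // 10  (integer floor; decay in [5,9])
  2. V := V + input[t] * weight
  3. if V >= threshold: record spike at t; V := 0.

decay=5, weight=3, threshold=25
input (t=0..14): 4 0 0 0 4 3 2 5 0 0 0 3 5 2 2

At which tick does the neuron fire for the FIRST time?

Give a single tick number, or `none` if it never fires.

Answer: none

Derivation:
t=0: input=4 -> V=12
t=1: input=0 -> V=6
t=2: input=0 -> V=3
t=3: input=0 -> V=1
t=4: input=4 -> V=12
t=5: input=3 -> V=15
t=6: input=2 -> V=13
t=7: input=5 -> V=21
t=8: input=0 -> V=10
t=9: input=0 -> V=5
t=10: input=0 -> V=2
t=11: input=3 -> V=10
t=12: input=5 -> V=20
t=13: input=2 -> V=16
t=14: input=2 -> V=14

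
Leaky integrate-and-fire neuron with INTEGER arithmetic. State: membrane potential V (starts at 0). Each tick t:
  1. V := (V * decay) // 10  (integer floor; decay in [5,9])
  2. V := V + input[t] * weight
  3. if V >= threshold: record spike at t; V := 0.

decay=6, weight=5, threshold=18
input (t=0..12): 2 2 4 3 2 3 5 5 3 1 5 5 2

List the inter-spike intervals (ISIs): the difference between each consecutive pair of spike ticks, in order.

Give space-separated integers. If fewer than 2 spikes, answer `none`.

Answer: 2 2 1 3 1

Derivation:
t=0: input=2 -> V=10
t=1: input=2 -> V=16
t=2: input=4 -> V=0 FIRE
t=3: input=3 -> V=15
t=4: input=2 -> V=0 FIRE
t=5: input=3 -> V=15
t=6: input=5 -> V=0 FIRE
t=7: input=5 -> V=0 FIRE
t=8: input=3 -> V=15
t=9: input=1 -> V=14
t=10: input=5 -> V=0 FIRE
t=11: input=5 -> V=0 FIRE
t=12: input=2 -> V=10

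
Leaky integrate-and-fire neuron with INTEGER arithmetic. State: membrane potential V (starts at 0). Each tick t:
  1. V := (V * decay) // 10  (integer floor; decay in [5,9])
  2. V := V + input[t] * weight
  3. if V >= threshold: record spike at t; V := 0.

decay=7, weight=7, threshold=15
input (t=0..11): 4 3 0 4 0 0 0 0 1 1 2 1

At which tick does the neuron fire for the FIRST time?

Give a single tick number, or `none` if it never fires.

t=0: input=4 -> V=0 FIRE
t=1: input=3 -> V=0 FIRE
t=2: input=0 -> V=0
t=3: input=4 -> V=0 FIRE
t=4: input=0 -> V=0
t=5: input=0 -> V=0
t=6: input=0 -> V=0
t=7: input=0 -> V=0
t=8: input=1 -> V=7
t=9: input=1 -> V=11
t=10: input=2 -> V=0 FIRE
t=11: input=1 -> V=7

Answer: 0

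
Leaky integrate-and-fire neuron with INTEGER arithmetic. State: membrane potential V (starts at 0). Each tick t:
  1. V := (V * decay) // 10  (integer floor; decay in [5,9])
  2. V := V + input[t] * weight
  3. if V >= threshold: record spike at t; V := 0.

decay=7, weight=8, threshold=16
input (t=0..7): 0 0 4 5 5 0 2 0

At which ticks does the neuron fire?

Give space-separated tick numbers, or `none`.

Answer: 2 3 4 6

Derivation:
t=0: input=0 -> V=0
t=1: input=0 -> V=0
t=2: input=4 -> V=0 FIRE
t=3: input=5 -> V=0 FIRE
t=4: input=5 -> V=0 FIRE
t=5: input=0 -> V=0
t=6: input=2 -> V=0 FIRE
t=7: input=0 -> V=0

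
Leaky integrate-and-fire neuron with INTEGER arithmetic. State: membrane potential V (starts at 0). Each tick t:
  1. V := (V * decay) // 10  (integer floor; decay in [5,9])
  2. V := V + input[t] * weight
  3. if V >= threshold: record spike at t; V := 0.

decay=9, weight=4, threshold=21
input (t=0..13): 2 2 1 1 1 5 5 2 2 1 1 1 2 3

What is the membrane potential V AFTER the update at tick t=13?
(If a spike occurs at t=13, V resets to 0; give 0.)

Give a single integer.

t=0: input=2 -> V=8
t=1: input=2 -> V=15
t=2: input=1 -> V=17
t=3: input=1 -> V=19
t=4: input=1 -> V=0 FIRE
t=5: input=5 -> V=20
t=6: input=5 -> V=0 FIRE
t=7: input=2 -> V=8
t=8: input=2 -> V=15
t=9: input=1 -> V=17
t=10: input=1 -> V=19
t=11: input=1 -> V=0 FIRE
t=12: input=2 -> V=8
t=13: input=3 -> V=19

Answer: 19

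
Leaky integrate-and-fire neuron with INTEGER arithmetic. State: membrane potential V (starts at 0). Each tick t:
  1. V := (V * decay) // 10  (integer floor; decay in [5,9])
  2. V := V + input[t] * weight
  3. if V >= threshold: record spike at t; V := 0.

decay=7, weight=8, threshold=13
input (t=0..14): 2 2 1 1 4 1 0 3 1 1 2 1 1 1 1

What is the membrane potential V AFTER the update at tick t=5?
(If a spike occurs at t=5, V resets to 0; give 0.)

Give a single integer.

t=0: input=2 -> V=0 FIRE
t=1: input=2 -> V=0 FIRE
t=2: input=1 -> V=8
t=3: input=1 -> V=0 FIRE
t=4: input=4 -> V=0 FIRE
t=5: input=1 -> V=8
t=6: input=0 -> V=5
t=7: input=3 -> V=0 FIRE
t=8: input=1 -> V=8
t=9: input=1 -> V=0 FIRE
t=10: input=2 -> V=0 FIRE
t=11: input=1 -> V=8
t=12: input=1 -> V=0 FIRE
t=13: input=1 -> V=8
t=14: input=1 -> V=0 FIRE

Answer: 8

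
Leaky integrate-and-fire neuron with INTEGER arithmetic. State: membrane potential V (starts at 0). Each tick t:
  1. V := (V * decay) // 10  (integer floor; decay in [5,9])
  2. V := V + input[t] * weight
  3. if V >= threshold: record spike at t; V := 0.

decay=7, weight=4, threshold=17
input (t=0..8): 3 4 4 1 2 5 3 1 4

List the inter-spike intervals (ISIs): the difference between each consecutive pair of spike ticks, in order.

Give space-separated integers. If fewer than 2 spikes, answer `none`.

Answer: 3 1 3

Derivation:
t=0: input=3 -> V=12
t=1: input=4 -> V=0 FIRE
t=2: input=4 -> V=16
t=3: input=1 -> V=15
t=4: input=2 -> V=0 FIRE
t=5: input=5 -> V=0 FIRE
t=6: input=3 -> V=12
t=7: input=1 -> V=12
t=8: input=4 -> V=0 FIRE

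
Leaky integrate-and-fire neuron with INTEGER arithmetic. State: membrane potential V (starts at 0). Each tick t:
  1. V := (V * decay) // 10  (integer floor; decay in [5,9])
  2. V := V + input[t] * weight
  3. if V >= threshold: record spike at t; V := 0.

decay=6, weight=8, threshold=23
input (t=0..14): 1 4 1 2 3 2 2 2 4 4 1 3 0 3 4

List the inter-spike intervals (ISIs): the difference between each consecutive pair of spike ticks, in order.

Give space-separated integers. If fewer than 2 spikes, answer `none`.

Answer: 3 2 2 1 2 2 1

Derivation:
t=0: input=1 -> V=8
t=1: input=4 -> V=0 FIRE
t=2: input=1 -> V=8
t=3: input=2 -> V=20
t=4: input=3 -> V=0 FIRE
t=5: input=2 -> V=16
t=6: input=2 -> V=0 FIRE
t=7: input=2 -> V=16
t=8: input=4 -> V=0 FIRE
t=9: input=4 -> V=0 FIRE
t=10: input=1 -> V=8
t=11: input=3 -> V=0 FIRE
t=12: input=0 -> V=0
t=13: input=3 -> V=0 FIRE
t=14: input=4 -> V=0 FIRE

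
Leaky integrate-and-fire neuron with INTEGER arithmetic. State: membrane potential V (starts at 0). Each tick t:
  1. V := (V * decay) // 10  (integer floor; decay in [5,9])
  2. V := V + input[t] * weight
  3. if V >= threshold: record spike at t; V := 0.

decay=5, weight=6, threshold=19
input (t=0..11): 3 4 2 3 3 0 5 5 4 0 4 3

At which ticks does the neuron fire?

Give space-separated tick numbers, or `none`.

t=0: input=3 -> V=18
t=1: input=4 -> V=0 FIRE
t=2: input=2 -> V=12
t=3: input=3 -> V=0 FIRE
t=4: input=3 -> V=18
t=5: input=0 -> V=9
t=6: input=5 -> V=0 FIRE
t=7: input=5 -> V=0 FIRE
t=8: input=4 -> V=0 FIRE
t=9: input=0 -> V=0
t=10: input=4 -> V=0 FIRE
t=11: input=3 -> V=18

Answer: 1 3 6 7 8 10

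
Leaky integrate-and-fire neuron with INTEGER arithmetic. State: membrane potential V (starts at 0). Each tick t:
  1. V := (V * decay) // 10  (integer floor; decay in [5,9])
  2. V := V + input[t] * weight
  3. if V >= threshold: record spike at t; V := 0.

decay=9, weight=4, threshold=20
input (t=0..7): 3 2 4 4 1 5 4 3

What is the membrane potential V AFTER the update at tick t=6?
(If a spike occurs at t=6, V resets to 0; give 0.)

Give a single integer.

Answer: 16

Derivation:
t=0: input=3 -> V=12
t=1: input=2 -> V=18
t=2: input=4 -> V=0 FIRE
t=3: input=4 -> V=16
t=4: input=1 -> V=18
t=5: input=5 -> V=0 FIRE
t=6: input=4 -> V=16
t=7: input=3 -> V=0 FIRE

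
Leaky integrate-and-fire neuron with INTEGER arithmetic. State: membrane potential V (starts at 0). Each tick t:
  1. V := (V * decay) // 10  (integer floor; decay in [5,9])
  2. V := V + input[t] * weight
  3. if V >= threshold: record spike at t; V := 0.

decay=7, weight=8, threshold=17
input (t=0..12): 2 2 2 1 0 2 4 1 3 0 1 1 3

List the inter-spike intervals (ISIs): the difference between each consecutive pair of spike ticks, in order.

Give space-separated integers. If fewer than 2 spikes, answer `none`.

t=0: input=2 -> V=16
t=1: input=2 -> V=0 FIRE
t=2: input=2 -> V=16
t=3: input=1 -> V=0 FIRE
t=4: input=0 -> V=0
t=5: input=2 -> V=16
t=6: input=4 -> V=0 FIRE
t=7: input=1 -> V=8
t=8: input=3 -> V=0 FIRE
t=9: input=0 -> V=0
t=10: input=1 -> V=8
t=11: input=1 -> V=13
t=12: input=3 -> V=0 FIRE

Answer: 2 3 2 4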